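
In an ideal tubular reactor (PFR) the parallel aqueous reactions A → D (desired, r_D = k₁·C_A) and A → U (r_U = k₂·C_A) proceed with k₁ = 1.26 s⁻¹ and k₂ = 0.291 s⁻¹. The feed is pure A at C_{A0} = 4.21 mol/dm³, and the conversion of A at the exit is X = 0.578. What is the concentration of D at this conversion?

C_A = C_{A0}(1−X) = 1.777 mol/dm³.
Both paths are first order in A, so the instantaneous fraction to D is constant: dC_D/d(−C_A) = k₁/(k₁+k₂) = 0.8124.
C_D = 0.8124·(C_{A0}−C_A) = 0.8124×2.433 = 1.98 mol/dm³.

1.98 mol/dm³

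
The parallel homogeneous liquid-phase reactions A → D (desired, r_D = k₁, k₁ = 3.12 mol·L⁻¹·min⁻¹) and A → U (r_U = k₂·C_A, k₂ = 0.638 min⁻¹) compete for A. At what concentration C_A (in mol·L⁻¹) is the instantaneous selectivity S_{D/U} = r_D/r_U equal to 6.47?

S_{D/U} = (k₁/k₂)·C_A⁻¹ ⇒ C_A = (S·k₂/k₁)^(-1).
= (6.47×0.638/3.12)^(-1) = (1.323)^(-1) = 0.756 mol·L⁻¹.

0.756 mol·L⁻¹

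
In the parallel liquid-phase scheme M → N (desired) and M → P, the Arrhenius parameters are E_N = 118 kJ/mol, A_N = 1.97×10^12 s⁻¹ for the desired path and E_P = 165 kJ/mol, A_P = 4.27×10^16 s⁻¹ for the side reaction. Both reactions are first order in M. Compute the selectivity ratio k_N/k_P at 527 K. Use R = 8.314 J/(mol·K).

k_N/k_P = (A_N/A_P)·exp[−(E_N−E_P)/(RT)] = (A_N/A_P)·exp[(E_P−E_N)/(RT)].
(E_P−E_N)/(RT) = (165−118)×10³/(8.314×527) = 47000/4381 = 10.73.
k_N/k_P = (1.97×10^12/4.27×10^16)·exp(10.73) = 4.614×10^-5 × 45569 = 2.10.

2.10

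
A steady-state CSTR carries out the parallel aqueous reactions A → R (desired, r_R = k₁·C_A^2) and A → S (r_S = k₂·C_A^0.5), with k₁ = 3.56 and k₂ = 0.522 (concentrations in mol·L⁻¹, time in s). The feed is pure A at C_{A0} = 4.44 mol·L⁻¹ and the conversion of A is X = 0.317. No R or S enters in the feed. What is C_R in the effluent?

1.37 mol·L⁻¹

Exit C_A = C_{A0}(1−X) = 4.44×0.683 = 3.033 mol·L⁻¹.
In a CSTR the entire volume is at exit conditions, so r_R = 3.56×3.033^2 = 32.74 and r_S = 0.522×3.033^0.5 = 0.9090.
Fraction of consumed A going to R: r_R/(r_R+r_S) = 0.9730.
C_R = 0.9730·C_{A0}·X = 0.9730×4.44×0.317 = 1.37 mol·L⁻¹.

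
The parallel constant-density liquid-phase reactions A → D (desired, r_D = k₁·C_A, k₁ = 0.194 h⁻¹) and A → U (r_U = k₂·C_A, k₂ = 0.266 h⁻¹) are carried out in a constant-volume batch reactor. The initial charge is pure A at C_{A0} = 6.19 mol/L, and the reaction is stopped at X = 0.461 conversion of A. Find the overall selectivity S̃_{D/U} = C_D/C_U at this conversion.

0.729

C_A = C_{A0}(1−X) = 3.336 mol/L.
Both paths are first order in A, so the instantaneous fraction to D is constant: dC_D/d(−C_A) = k₁/(k₁+k₂) = 0.4217.
C_D = 0.4217·(C_{A0}−C_A) = 0.4217×2.854 = 1.20 mol/L.
C_U = (C_{A0}−C_A)−C_D = 1.650 mol/L; S̃_{D/U} = 1.203/1.650 = 0.729.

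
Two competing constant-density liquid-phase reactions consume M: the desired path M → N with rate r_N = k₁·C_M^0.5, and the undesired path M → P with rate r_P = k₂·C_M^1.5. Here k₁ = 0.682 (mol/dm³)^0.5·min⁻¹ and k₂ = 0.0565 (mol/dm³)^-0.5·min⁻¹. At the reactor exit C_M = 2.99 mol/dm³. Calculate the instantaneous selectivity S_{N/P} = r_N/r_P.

4.04

S_{N/P} = r_N/r_P = (k₁·C_M^0.5)/(k₂·C_M^1.5) = (k₁/k₂)·C_M⁻¹.
= (0.682×2.990^0.5) / (0.0565×2.990^1.5) = 1.179/0.2921 = 4.04.
The undesired path is higher order in M, so low C_M (CSTR or dilute feed) favours N.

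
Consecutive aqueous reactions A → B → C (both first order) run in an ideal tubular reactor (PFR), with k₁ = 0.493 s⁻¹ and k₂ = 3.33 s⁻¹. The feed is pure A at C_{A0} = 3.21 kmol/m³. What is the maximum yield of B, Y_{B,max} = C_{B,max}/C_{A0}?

At the optimum, C_{B,max}/C_{A0} = (k₁/k₂)^[k₂/(k₂−k₁)].
= (0.493/3.33)^(3.33/(3.33−0.493)) = (0.1480)^(1.174) = 0.1062.

0.106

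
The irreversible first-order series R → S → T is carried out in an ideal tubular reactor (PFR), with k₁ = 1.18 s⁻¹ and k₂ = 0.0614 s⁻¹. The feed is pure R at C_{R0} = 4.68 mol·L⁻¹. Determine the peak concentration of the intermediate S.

Evaluating C_S at τ_opt = ln(k₂/k₁)/(k₂−k₁) gives C_{S,max}/C_{R0} = (k₁/k₂)^[k₂/(k₂−k₁)].
= (1.18/0.0614)^(0.0614/(0.0614−1.18)) = (19.22)^(-0.05489) = 0.8502.
C_{S,max} = 0.8502×4.68 = 3.98 mol·L⁻¹.

3.98 mol·L⁻¹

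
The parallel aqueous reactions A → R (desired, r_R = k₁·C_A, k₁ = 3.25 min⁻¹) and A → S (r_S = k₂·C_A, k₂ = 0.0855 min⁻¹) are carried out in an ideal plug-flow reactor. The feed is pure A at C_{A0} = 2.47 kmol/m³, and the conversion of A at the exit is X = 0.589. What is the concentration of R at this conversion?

C_A = C_{A0}(1−X) = 1.015 kmol/m³.
Both paths are first order in A, so the instantaneous fraction to R is constant: dC_R/d(−C_A) = k₁/(k₁+k₂) = 0.9744.
C_R = 0.9744·(C_{A0}−C_A) = 0.9744×1.455 = 1.42 kmol/m³.

1.42 kmol/m³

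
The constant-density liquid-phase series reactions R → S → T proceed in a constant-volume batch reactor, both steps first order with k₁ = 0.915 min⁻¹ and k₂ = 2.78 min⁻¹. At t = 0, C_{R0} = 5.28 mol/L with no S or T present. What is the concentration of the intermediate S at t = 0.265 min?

0.793 mol/L

Solving the coupled first-order balances gives C_S(t) = [k₁/(k₂−k₁)]·C_{R0}·(e^(−k₁t) − e^(−k₂t)).
e^(−k₁t) = e^(−0.915×0.265) = e^(−0.2425) = 0.7847; e^(−k₂t) = e^(−0.7367) = 0.4787.
C_S = 0.915×5.28/(2.78−0.915) × (0.7847−0.4787) = 2.590×0.3060 = 0.7927 mol/L.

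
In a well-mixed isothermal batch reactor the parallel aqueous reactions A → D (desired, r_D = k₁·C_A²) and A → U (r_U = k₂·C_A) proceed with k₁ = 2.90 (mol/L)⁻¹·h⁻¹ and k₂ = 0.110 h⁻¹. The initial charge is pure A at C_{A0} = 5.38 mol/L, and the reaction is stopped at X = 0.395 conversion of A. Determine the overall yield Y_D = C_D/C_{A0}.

0.391

C_A = C_{A0}(1−X) = 3.255 mol/L.
Along a PFR/batch, dC_U/dC_A = −r_U/(r_D+r_U) = −k₂/(k₂+k₁·C_A).
Integrating from C_{A0} to C_A: C_U = (0.110/2.90)·ln[(0.110+2.90·5.38)/(0.110+2.90·3.25)] = 0.03793·ln(15.71/9.549) = 0.01889 mol/L.
Then C_D = (C_{A0}−C_A) − C_U = 2.125 − 0.01889 = 2.106 mol/L.
Y_D = C_D/C_{A0} = 2.106/5.38 = 0.391.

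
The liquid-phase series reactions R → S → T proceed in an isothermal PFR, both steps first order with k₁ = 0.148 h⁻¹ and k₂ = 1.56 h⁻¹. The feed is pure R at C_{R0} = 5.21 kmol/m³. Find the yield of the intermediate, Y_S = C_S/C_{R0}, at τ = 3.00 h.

Solving the coupled first-order balances gives C_S(τ) = [k₁/(k₂−k₁)]·C_{R0}·(e^(−k₁τ) − e^(−k₂τ)).
e^(−k₁τ) = e^(−0.148×3.00) = e^(−0.4440) = 0.6415; e^(−k₂τ) = e^(−4.680) = 0.009279.
C_S = 0.148×5.21/(1.56−0.148) × (0.6415−0.009279) = 0.5461×0.6322 = 0.3452 kmol/m³.
Y_S = C_S/C_{R0} = 0.3452/5.21 = 0.0663.

0.0663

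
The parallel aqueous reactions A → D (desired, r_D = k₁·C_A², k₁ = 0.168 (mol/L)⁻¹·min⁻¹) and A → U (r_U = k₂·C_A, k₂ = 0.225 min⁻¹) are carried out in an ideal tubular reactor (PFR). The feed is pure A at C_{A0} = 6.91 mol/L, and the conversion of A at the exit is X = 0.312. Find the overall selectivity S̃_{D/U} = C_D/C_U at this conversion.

C_A = C_{A0}(1−X) = 4.754 mol/L.
Along a PFR/batch, dC_U/dC_A = −r_U/(r_D+r_U) = −k₂/(k₂+k₁·C_A).
Integrating from C_{A0} to C_A: C_U = (0.225/0.168)·ln[(0.225+0.168·6.91)/(0.225+0.168·4.75)] = 1.339·ln(1.386/1.024) = 0.4057 mol/L.
Then C_D = (C_{A0}−C_A) − C_U = 2.156 − 0.4057 = 1.750 mol/L.
S̃_{D/U} = C_D/C_U = 1.750/0.4057 = 4.31.

4.31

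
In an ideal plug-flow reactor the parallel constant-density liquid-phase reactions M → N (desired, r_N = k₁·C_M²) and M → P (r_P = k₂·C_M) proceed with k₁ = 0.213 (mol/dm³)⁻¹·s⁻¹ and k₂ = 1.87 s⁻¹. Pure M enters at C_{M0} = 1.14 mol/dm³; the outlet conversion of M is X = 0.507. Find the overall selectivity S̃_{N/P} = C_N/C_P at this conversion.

0.0966

C_M = C_{M0}(1−X) = 0.5620 mol/dm³.
Along a PFR/batch, dC_P/dC_M = −r_P/(r_N+r_P) = −k₂/(k₂+k₁·C_M).
Integrating from C_{M0} to C_M: C_P = (1.87/0.213)·ln[(1.87+0.213·1.14)/(1.87+0.213·0.562)] = 8.779·ln(2.113/1.990) = 0.5271 mol/dm³.
Then C_N = (C_{M0}−C_M) − C_P = 0.5780 − 0.5271 = 0.05092 mol/dm³.
S̃_{N/P} = C_N/C_P = 0.05092/0.5271 = 0.0966.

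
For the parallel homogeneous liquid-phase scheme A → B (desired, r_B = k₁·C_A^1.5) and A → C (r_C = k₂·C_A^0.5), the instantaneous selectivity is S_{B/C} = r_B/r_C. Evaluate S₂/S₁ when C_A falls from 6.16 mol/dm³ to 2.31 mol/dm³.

0.375

S_{B/C} = (k₁/k₂)·C_A, so S₂/S₁ = (C_{A,2}/C_{A,1}).
= 2.31/6.16 = 0.375.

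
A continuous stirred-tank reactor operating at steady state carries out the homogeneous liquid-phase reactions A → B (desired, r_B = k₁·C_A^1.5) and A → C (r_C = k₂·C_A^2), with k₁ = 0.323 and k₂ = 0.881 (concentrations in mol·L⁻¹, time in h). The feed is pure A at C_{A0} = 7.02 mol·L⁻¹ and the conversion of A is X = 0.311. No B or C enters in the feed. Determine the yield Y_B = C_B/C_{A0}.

0.0444

Exit C_A = C_{A0}(1−X) = 7.02×0.689 = 4.837 mol·L⁻¹.
In a CSTR the entire volume is at exit conditions, so r_B = 0.323×4.837^1.5 = 3.436 and r_C = 0.881×4.837^2 = 20.61.
Fraction of consumed A going to B: r_B/(r_B+r_C) = 0.1429.
C_B = 0.1429·C_{A0}·X = 0.1429×7.02×0.311 = 0.312 mol·L⁻¹; Y_B = C_B/C_{A0} = 0.0444.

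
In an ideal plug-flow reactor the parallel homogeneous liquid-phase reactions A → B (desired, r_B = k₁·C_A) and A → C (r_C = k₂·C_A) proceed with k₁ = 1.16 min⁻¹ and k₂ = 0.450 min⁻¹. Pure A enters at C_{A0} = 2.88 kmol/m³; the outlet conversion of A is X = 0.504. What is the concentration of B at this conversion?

C_A = C_{A0}(1−X) = 1.428 kmol/m³.
Both paths are first order in A, so the instantaneous fraction to B is constant: dC_B/d(−C_A) = k₁/(k₁+k₂) = 0.7205.
C_B = 0.7205·(C_{A0}−C_A) = 0.7205×1.452 = 1.05 kmol/m³.

1.05 kmol/m³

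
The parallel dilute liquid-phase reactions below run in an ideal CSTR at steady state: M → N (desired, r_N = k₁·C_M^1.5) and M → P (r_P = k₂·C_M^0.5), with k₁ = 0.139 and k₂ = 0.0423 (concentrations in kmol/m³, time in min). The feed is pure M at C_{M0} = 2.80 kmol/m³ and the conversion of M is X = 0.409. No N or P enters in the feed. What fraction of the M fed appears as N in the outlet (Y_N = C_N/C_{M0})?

0.345

Exit C_M = C_{M0}(1−X) = 2.80×0.591 = 1.655 kmol/m³.
A CSTR operates uniformly at the exit composition, giving r_N = 0.2959 and r_P = 0.05441 (each k·C_M^n at C_M = 1.655).
Fraction of consumed M going to N: r_N/(r_N+r_P) = 0.8447.
C_N = 0.8447·C_{M0}·X = 0.8447×2.80×0.409 = 0.967 kmol/m³; Y_N = C_N/C_{M0} = 0.345.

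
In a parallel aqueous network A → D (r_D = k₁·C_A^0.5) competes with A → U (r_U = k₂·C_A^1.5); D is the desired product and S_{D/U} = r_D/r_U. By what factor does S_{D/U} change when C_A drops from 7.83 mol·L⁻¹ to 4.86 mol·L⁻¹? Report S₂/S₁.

S_{D/U} = (k₁/k₂)·C_A⁻¹, so S₂/S₁ = (C_{A,2}/C_{A,1})⁻¹.
= 7.83/4.86 = 1.61.
Selectivity toward D rises as C_A falls — low-concentration operation is favoured.

1.61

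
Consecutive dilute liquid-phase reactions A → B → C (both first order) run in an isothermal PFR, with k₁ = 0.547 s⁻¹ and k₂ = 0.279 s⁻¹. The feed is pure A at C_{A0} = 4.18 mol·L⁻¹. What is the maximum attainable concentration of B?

2.07 mol·L⁻¹

Evaluating C_B at τ_opt = ln(k₂/k₁)/(k₂−k₁) gives C_{B,max}/C_{A0} = (k₁/k₂)^[k₂/(k₂−k₁)].
= (0.547/0.279)^(0.279/(0.279−0.547)) = (1.961)^(-1.041) = 0.4962.
C_{B,max} = 0.4962×4.18 = 2.07 mol·L⁻¹.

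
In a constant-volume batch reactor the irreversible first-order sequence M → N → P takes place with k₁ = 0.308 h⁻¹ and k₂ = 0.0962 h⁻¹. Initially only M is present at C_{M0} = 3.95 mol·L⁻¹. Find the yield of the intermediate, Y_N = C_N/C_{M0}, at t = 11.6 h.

The intermediate concentration in a first-order A→B→C sequence is C_N = k₁C_{M0}(e^(−k₁t) − e^(−k₂t))/(k₂−k₁).
e^(−k₁t) = e^(−0.308×11.6) = e^(−3.573) = 0.02808; e^(−k₂t) = e^(−1.116) = 0.3276.
C_N = 0.308×3.95/(0.0962−0.308) × (0.02808−0.3276) = (-5.744)×(-0.2995) = 1.721 mol·L⁻¹.
Y_N = C_N/C_{M0} = 1.721/3.95 = 0.436.

0.436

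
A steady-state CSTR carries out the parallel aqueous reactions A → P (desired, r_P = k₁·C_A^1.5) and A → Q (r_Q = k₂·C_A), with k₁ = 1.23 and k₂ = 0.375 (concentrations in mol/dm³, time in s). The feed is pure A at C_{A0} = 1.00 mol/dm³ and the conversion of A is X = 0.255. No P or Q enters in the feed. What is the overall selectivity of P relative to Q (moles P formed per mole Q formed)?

Exit C_A = C_{A0}(1−X) = 1.00×0.745 = 0.7450 mol/dm³.
Rates in a CSTR are evaluated at the outlet concentration: r_P = 1.23×0.7450^1.5 = 0.7909, r_Q = 0.375×0.7450 = 0.2794.
Overall selectivity = C_P/C_Q = r_Pτ/(r_Qτ) = r_P/r_Q = 2.83.

2.83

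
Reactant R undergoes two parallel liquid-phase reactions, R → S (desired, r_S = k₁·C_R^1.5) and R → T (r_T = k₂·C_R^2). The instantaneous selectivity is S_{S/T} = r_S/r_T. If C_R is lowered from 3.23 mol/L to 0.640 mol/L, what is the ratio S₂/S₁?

2.25

S_{S/T} = (k₁/k₂)·C_R^-0.5, so S₂/S₁ = (C_{R,2}/C_{R,1})^-0.5.
= (0.640/3.23)^(-0.5) = (0.1981)^(-0.5) = 2.25.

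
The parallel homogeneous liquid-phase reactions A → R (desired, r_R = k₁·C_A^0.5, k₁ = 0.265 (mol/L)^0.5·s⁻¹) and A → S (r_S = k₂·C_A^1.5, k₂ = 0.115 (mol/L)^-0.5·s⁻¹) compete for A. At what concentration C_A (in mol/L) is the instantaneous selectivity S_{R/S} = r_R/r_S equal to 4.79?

S_{R/S} = (k₁/k₂)·C_A⁻¹ ⇒ C_A = (S·k₂/k₁)^(-1).
= (4.79×0.115/0.265)^(-1) = (2.079)^(-1) = 0.481 mol/L.

0.481 mol/L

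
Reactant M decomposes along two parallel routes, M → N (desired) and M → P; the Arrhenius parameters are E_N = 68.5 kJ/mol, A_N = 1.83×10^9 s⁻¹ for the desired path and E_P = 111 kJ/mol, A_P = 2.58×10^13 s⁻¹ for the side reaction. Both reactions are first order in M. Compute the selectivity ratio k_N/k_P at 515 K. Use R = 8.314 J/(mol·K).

1.45

Since both paths have the same order in M, the concentration cancels and S_{N/P} = k_N/k_P = (A_N/A_P)·exp[(E_P−E_N)/(RT)].
(E_P−E_N)/(RT) = (111−68.5)×10³/(8.314×515) = 42500/4282 = 9.926.
k_N/k_P = (1.83×10^9/2.58×10^13)·exp(9.926) = 7.093×10^-5 × 20454 = 1.45.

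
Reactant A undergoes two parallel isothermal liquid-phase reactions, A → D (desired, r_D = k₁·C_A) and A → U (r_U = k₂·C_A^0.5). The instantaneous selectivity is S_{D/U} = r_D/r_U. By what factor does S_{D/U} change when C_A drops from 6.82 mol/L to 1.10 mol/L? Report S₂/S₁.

S_{D/U} = (k₁/k₂)·C_A^0.5, so S₂/S₁ = (C_{A,2}/C_{A,1})^0.5.
= (1.10/6.82)^0.5 = (0.1613)^0.5 = 0.402.
Selectivity toward D falls as C_A falls — high-concentration operation is favoured.

0.402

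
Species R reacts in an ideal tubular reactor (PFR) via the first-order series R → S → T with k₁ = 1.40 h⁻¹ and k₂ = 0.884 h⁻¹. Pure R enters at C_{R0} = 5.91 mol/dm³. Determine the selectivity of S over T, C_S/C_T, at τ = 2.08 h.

0.429

The intermediate concentration in a first-order A→B→C sequence is C_S = k₁C_{R0}(e^(−k₁τ) − e^(−k₂τ))/(k₂−k₁).
e^(−k₁τ) = e^(−1.40×2.08) = e^(−2.912) = 0.05437; e^(−k₂τ) = e^(−1.839) = 0.1590.
C_S = 1.40×5.91/(0.884−1.40) × (0.05437−0.1590) = (-16.03)×(-0.1047) = 1.678 mol/dm³.
C_R = C_{R0}e^(−k₁τ) = 0.3213 mol/dm³, so C_T = C_{R0}−C_R−C_S = 3.911 mol/dm³; C_S/C_T = 0.429.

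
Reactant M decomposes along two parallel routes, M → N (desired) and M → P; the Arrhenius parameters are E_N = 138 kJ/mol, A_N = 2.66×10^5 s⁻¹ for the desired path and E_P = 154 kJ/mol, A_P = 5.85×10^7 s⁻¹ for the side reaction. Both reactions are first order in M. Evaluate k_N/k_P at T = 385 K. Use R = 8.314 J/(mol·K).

k_N/k_P = (A_N/A_P)·exp[−(E_N−E_P)/(RT)] = (A_N/A_P)·exp[(E_P−E_N)/(RT)].
(E_P−E_N)/(RT) = (154−138)×10³/(8.314×385) = 16000/3201 = 4.999.
k_N/k_P = (2.66×10^5/5.85×10^7)·exp(4.999) = 0.004547 × 148.2 = 0.674.
Since E_N < E_P, lowering the temperature improves selectivity toward N.

0.674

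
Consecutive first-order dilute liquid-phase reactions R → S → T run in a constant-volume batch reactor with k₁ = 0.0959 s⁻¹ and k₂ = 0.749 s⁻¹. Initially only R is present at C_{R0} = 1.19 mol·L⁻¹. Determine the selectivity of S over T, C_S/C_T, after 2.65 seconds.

0.717

For first-order series with pure R initially, C_S(t) = k₁C_{R0}/(k₂−k₁)·(e^(−k₁t) − e^(−k₂t)).
e^(−k₁t) = e^(−0.0959×2.65) = e^(−0.2541) = 0.7756; e^(−k₂t) = e^(−1.985) = 0.1374.
C_S = 0.0959×1.19/(0.749−0.0959) × (0.7756−0.1374) = 0.1747×0.6382 = 0.1115 mol·L⁻¹.
C_R = C_{R0}e^(−k₁t) = 0.9229 mol·L⁻¹, so C_T = C_{R0}−C_R−C_S = 0.1555 mol·L⁻¹; C_S/C_T = 0.717.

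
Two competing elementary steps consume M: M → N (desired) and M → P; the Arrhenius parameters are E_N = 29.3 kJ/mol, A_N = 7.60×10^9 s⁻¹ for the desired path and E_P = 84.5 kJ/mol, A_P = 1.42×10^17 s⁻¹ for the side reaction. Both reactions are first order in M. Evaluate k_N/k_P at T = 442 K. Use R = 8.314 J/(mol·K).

0.179

k_N/k_P = (A_N/A_P)·exp[−(E_N−E_P)/(RT)] = (A_N/A_P)·exp[(E_P−E_N)/(RT)].
(E_P−E_N)/(RT) = (84.5−29.3)×10³/(8.314×442) = 55200/3675 = 15.02.
k_N/k_P = (7.60×10^9/1.42×10^17)·exp(15.02) = 5.352×10^-8 × 3.339×10^6 = 0.179.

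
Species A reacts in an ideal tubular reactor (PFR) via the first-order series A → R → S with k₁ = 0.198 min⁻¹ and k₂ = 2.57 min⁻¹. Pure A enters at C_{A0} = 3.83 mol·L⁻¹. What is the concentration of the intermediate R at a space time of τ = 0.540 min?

For first-order series with pure A initially, C_R(τ) = k₁C_{A0}/(k₂−k₁)·(e^(−k₁τ) − e^(−k₂τ)).
e^(−k₁τ) = e^(−0.198×0.540) = e^(−0.1069) = 0.8986; e^(−k₂τ) = e^(−1.388) = 0.2496.
C_R = 0.198×3.83/(2.57−0.198) × (0.8986−0.2496) = 0.3197×0.6490 = 0.2075 mol·L⁻¹.

0.207 mol·L⁻¹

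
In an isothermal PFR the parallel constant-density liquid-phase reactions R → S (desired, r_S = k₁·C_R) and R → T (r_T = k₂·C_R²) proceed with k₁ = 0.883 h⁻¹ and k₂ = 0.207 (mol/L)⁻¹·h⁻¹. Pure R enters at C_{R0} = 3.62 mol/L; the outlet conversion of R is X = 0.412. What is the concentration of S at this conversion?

0.894 mol/L

C_R = C_{R0}(1−X) = 2.129 mol/L.
Along a PFR/batch, dC_S/dC_R = −r_S/(r_S+r_T) = −k₁/(k₁+k₂·C_R).
Integrating from C_{R0} to C_R: C_S = (0.883/0.207)·ln[(0.883+0.207·3.62)/(0.883+0.207·2.13)] = 4.266·ln(1.632/1.324) = 0.8943 mol/L.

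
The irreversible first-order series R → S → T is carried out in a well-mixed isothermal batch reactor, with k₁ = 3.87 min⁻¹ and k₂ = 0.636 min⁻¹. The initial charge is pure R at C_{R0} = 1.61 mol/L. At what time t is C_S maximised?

0.558 min

For first-order series the maximum of C_S occurs at t_opt = ln(k₂/k₁)/(k₂−k₁).
= ln(0.636/3.87)/(0.636−3.87) = ln(0.1643)/-3.234 = -1.806/-3.234 = 0.558 min.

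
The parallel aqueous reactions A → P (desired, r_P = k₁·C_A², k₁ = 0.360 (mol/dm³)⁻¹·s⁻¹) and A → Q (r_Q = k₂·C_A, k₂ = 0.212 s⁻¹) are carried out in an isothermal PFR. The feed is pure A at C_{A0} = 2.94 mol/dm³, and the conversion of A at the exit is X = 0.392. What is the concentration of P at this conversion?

C_A = C_{A0}(1−X) = 1.788 mol/dm³.
Along a PFR/batch, dC_Q/dC_A = −r_Q/(r_P+r_Q) = −k₂/(k₂+k₁·C_A).
Integrating from C_{A0} to C_A: C_Q = (0.212/0.360)·ln[(0.212+0.360·2.94)/(0.212+0.360·1.79)] = 0.5889·ln(1.270/0.8555) = 0.2328 mol/dm³.
Then C_P = (C_{A0}−C_A) − C_Q = 1.152 − 0.2328 = 0.9196 mol/dm³.

0.920 mol/dm³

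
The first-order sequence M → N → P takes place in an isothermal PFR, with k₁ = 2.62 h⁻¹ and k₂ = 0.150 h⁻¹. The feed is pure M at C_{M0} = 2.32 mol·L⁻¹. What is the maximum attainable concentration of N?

Evaluating C_N at τ_opt = ln(k₂/k₁)/(k₂−k₁) gives C_{N,max}/C_{M0} = (k₁/k₂)^[k₂/(k₂−k₁)].
= (2.62/0.150)^(0.150/(0.150−2.62)) = (17.47)^(-0.06073) = 0.8405.
C_{N,max} = 0.8405×2.32 = 1.95 mol·L⁻¹.

1.95 mol·L⁻¹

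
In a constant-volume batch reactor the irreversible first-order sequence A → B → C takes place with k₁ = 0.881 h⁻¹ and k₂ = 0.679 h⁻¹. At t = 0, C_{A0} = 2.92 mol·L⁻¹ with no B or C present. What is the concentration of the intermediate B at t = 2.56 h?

0.904 mol·L⁻¹

Solving the coupled first-order balances gives C_B(t) = [k₁/(k₂−k₁)]·C_{A0}·(e^(−k₁t) − e^(−k₂t)).
e^(−k₁t) = e^(−0.881×2.56) = e^(−2.255) = 0.1048; e^(−k₂t) = e^(−1.738) = 0.1758.
C_B = 0.881×2.92/(0.679−0.881) × (0.1048−0.1758) = (-12.74)×(-0.07099) = 0.9041 mol·L⁻¹.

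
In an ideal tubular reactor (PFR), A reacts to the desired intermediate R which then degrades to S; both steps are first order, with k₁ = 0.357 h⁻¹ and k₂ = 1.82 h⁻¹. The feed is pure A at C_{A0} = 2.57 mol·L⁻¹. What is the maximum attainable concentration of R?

0.339 mol·L⁻¹

For a first-order series the maximum intermediate yield is C_{R,max}/C_{A0} = (k₁/k₂)^[k₂/(k₂−k₁)].
= (0.357/1.82)^(1.82/(1.82−0.357)) = (0.1962)^(1.244) = 0.1318.
C_{R,max} = 0.1318×2.57 = 0.339 mol·L⁻¹.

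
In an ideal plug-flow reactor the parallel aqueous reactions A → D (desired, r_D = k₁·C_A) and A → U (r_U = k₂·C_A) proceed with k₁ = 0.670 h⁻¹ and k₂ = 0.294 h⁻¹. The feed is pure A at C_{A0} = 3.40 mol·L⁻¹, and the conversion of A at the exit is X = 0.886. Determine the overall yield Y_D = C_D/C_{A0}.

C_A = C_{A0}(1−X) = 0.3876 mol·L⁻¹.
Both paths are first order in A, so the instantaneous fraction to D is constant: dC_D/d(−C_A) = k₁/(k₁+k₂) = 0.6950.
C_D = 0.6950·(C_{A0}−C_A) = 0.6950×3.012 = 2.09 mol·L⁻¹.
Y_D = C_D/C_{A0} = 2.094/3.40 = 0.616.

0.616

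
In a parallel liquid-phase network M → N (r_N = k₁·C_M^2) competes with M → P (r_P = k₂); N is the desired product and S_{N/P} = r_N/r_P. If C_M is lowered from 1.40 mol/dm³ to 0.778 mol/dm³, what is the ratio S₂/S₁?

S_{N/P} = (k₁/k₂)·C_M^2, so S₂/S₁ = (C_{M,2}/C_{M,1})^2.
= (0.778/1.40)^2 = (0.5557)^2 = 0.309.
Selectivity toward N falls as C_M falls — high-concentration operation is favoured.

0.309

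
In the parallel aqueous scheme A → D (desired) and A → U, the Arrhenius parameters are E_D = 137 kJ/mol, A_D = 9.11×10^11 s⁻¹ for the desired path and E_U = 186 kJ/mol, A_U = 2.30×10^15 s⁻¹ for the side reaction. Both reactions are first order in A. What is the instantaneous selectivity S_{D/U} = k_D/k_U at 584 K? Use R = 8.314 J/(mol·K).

With equal orders, S_{D/U} = k_D/k_U = (A_D/A_U)·exp[(E_U−E_D)/(RT)].
(E_U−E_D)/(RT) = (186−137)×10³/(8.314×584) = 49000/4855 = 10.09.
k_D/k_U = (9.11×10^11/2.30×10^15)·exp(10.09) = 3.961×10^-4 × 24147 = 9.56.

9.56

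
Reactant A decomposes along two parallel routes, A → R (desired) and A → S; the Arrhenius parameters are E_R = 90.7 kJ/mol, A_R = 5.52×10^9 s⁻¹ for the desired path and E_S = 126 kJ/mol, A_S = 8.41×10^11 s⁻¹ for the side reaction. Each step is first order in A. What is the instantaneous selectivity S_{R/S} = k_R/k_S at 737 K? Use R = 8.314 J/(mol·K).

k_R/k_S = (A_R/A_S)·exp[−(E_R−E_S)/(RT)] = (A_R/A_S)·exp[(E_S−E_R)/(RT)].
(E_S−E_R)/(RT) = (126−90.7)×10³/(8.314×737) = 35300/6127 = 5.761.
k_R/k_S = (5.52×10^9/8.41×10^11)·exp(5.761) = 0.006564 × 317.7 = 2.09.

2.09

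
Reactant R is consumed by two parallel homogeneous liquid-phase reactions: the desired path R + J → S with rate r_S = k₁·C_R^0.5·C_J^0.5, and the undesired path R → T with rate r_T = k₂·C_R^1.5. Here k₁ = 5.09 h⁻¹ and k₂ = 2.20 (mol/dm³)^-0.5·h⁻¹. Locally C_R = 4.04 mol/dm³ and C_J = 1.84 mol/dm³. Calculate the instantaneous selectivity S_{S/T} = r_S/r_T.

S_{S/T} = r_S/r_T = (k₁·C_R^0.5·C_J^0.5)/(k₂·C_R^1.5) = (k₁/k₂)·C_R⁻¹·C_J^0.5.
= (5.09×4.040^0.5×1.840^0.5) / (2.20×4.040^1.5) = 13.88/17.86 = 0.777.

0.777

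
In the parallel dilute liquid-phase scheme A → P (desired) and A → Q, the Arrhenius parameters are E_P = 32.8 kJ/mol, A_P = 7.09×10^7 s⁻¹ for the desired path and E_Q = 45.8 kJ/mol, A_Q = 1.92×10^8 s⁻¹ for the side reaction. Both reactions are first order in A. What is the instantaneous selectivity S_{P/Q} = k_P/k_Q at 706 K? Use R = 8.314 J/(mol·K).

k_P/k_Q = (A_P/A_Q)·exp[−(E_P−E_Q)/(RT)] = (A_P/A_Q)·exp[(E_Q−E_P)/(RT)].
(E_Q−E_P)/(RT) = (45.8−32.8)×10³/(8.314×706) = 13000/5870 = 2.215.
k_P/k_Q = (7.09×10^7/1.92×10^8)·exp(2.215) = 0.3693 × 9.159 = 3.38.
Since E_P < E_Q, lowering the temperature improves selectivity toward P.

3.38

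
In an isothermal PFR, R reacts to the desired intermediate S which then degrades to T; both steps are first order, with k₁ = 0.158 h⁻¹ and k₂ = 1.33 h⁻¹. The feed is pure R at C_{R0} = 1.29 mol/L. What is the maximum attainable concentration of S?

For a first-order series the maximum intermediate yield is C_{S,max}/C_{R0} = (k₁/k₂)^[k₂/(k₂−k₁)].
= (0.158/1.33)^(1.33/(1.33−0.158)) = (0.1188)^(1.135) = 0.08914.
C_{S,max} = 0.08914×1.29 = 0.115 mol/L.

0.115 mol/L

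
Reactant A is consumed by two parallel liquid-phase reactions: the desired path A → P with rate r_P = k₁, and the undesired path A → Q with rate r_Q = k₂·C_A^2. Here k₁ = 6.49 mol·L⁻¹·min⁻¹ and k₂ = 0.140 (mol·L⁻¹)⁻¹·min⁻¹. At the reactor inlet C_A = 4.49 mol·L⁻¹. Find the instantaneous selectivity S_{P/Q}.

S_{P/Q} = r_P/r_Q = (k₁)/(k₂·C_A^2) = (k₁/k₂)·C_A^-2.
= (6.49) / (0.140×4.490^2) = 6.490/2.822 = 2.30.
The undesired path is higher order in A, so low C_A (CSTR or dilute feed) favours P.

2.30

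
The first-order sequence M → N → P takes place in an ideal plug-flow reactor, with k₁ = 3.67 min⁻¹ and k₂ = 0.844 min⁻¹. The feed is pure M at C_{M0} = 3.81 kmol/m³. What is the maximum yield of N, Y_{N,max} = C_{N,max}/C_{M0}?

0.645

Evaluating C_N at τ_opt = ln(k₂/k₁)/(k₂−k₁) gives C_{N,max}/C_{M0} = (k₁/k₂)^[k₂/(k₂−k₁)].
= (3.67/0.844)^(0.844/(0.844−3.67)) = (4.348)^(-0.2987) = 0.6447.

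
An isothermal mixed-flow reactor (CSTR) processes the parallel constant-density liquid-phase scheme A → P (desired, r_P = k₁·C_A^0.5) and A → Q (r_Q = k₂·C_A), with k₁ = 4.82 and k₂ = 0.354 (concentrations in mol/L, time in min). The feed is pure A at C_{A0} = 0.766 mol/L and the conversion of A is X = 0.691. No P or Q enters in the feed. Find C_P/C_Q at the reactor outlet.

28.0

Exit C_A = C_{A0}(1−X) = 0.766×0.309 = 0.2367 mol/L.
In a CSTR the entire volume is at exit conditions, so r_P = 4.82×0.2367^0.5 = 2.345 and r_Q = 0.354×0.2367 = 0.08379.
Overall selectivity = C_P/C_Q = r_Pτ/(r_Qτ) = r_P/r_Q = 28.0.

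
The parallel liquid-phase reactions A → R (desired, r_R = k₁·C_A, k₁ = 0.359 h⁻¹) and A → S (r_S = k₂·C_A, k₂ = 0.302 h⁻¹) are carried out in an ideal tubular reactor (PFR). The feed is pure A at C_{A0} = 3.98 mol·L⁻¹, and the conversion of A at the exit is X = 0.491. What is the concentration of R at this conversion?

1.06 mol·L⁻¹

C_A = C_{A0}(1−X) = 2.026 mol·L⁻¹.
Both paths are first order in A, so the instantaneous fraction to R is constant: dC_R/d(−C_A) = k₁/(k₁+k₂) = 0.5431.
C_R = 0.5431·(C_{A0}−C_A) = 0.5431×1.954 = 1.06 mol·L⁻¹.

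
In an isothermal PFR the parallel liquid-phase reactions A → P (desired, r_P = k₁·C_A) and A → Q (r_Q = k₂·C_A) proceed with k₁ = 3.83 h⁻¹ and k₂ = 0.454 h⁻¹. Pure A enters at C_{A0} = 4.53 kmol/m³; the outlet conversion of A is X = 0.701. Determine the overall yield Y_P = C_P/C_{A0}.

C_A = C_{A0}(1−X) = 1.354 kmol/m³.
Both paths are first order in A, so the instantaneous fraction to P is constant: dC_P/d(−C_A) = k₁/(k₁+k₂) = 0.8940.
C_P = 0.8940·(C_{A0}−C_A) = 0.8940×3.176 = 2.84 kmol/m³.
Y_P = C_P/C_{A0} = 2.839/4.53 = 0.627.

0.627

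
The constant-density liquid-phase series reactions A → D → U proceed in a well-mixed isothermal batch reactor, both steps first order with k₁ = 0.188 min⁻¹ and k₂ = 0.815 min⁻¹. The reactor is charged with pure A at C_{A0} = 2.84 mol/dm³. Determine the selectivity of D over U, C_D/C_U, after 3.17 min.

0.465

The intermediate concentration in a first-order A→B→C sequence is C_D = k₁C_{A0}(e^(−k₁t) − e^(−k₂t))/(k₂−k₁).
e^(−k₁t) = e^(−0.188×3.17) = e^(−0.5960) = 0.5510; e^(−k₂t) = e^(−2.584) = 0.07551.
C_D = 0.188×2.84/(0.815−0.188) × (0.5510−0.07551) = 0.8515×0.4755 = 0.4049 mol/dm³.
C_A = C_{A0}e^(−k₁t) = 1.565 mol/dm³, so C_U = C_{A0}−C_A−C_D = 0.8701 mol/dm³; C_D/C_U = 0.465.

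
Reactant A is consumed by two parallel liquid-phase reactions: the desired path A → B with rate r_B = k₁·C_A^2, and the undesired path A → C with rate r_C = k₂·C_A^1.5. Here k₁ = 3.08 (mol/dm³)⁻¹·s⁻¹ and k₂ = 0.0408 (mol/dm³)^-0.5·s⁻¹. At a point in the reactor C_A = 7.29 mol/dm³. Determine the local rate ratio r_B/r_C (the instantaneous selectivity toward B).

S_{B/C} = r_B/r_C = (k₁·C_A^2)/(k₂·C_A^1.5) = (k₁/k₂)·C_A^0.5.
= (3.08×7.290^2) / (0.0408×7.290^1.5) = 163.7/0.8031 = 204.
Since the desired path is higher order in A, keeping C_A high (PFR or concentrated feed) favours B.

204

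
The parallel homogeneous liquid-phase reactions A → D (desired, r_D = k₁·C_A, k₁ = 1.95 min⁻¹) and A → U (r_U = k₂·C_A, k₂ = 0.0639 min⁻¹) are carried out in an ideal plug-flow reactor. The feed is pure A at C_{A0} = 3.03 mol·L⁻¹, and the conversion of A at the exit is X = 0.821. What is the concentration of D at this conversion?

2.41 mol·L⁻¹

C_A = C_{A0}(1−X) = 0.5424 mol·L⁻¹.
Both paths are first order in A, so the instantaneous fraction to D is constant: dC_D/d(−C_A) = k₁/(k₁+k₂) = 0.9683.
C_D = 0.9683·(C_{A0}−C_A) = 0.9683×2.488 = 2.41 mol·L⁻¹.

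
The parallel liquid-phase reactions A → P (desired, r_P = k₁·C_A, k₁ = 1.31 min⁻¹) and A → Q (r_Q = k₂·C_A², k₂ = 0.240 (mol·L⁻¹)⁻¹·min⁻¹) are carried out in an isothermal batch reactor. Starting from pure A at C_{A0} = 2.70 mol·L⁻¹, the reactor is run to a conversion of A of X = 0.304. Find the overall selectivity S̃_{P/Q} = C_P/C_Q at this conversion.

2.39

C_A = C_{A0}(1−X) = 1.879 mol·L⁻¹.
Along a PFR/batch, dC_P/dC_A = −r_P/(r_P+r_Q) = −k₁/(k₁+k₂·C_A).
Integrating from C_{A0} to C_A: C_P = (1.31/0.240)·ln[(1.31+0.240·2.70)/(1.31+0.240·1.88)] = 5.458·ln(1.958/1.761) = 0.5788 mol·L⁻¹.
C_Q = (C_{A0}−C_A)−C_P = 0.2420 mol·L⁻¹; S̃_{P/Q} = 0.5788/0.2420 = 2.39.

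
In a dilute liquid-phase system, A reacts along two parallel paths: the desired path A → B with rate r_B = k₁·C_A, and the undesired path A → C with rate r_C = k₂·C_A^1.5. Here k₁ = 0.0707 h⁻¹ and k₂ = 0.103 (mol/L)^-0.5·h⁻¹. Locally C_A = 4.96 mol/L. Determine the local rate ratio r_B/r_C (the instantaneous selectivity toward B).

0.308

S_{B/C} = r_B/r_C = (k₁·C_A)/(k₂·C_A^1.5) = (k₁/k₂)·C_A^-0.5.
= (0.0707×4.960) / (0.103×4.960^1.5) = 0.3507/1.138 = 0.308.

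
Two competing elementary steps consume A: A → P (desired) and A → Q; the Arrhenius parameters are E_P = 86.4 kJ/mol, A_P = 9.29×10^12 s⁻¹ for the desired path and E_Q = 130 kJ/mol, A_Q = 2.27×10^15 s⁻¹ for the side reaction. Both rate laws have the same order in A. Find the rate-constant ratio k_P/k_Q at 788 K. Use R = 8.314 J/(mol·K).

Since both paths have the same order in A, the concentration cancels and S_{P/Q} = k_P/k_Q = (A_P/A_Q)·exp[(E_Q−E_P)/(RT)].
(E_Q−E_P)/(RT) = (130−86.4)×10³/(8.314×788) = 43600/6551 = 6.655.
k_P/k_Q = (9.29×10^12/2.27×10^15)·exp(6.655) = 0.004093 × 776.7 = 3.18.

3.18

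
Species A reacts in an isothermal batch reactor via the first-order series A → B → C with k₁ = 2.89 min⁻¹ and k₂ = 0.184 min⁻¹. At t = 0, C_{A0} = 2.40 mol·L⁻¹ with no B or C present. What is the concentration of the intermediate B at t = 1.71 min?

For first-order series with pure A initially, C_B(t) = k₁C_{A0}/(k₂−k₁)·(e^(−k₁t) − e^(−k₂t)).
e^(−k₁t) = e^(−2.89×1.71) = e^(−4.942) = 0.007141; e^(−k₂t) = e^(−0.3146) = 0.7301.
C_B = 2.89×2.40/(0.184−2.89) × (0.007141−0.7301) = (-2.563)×(-0.7229) = 1.853 mol·L⁻¹.

1.85 mol·L⁻¹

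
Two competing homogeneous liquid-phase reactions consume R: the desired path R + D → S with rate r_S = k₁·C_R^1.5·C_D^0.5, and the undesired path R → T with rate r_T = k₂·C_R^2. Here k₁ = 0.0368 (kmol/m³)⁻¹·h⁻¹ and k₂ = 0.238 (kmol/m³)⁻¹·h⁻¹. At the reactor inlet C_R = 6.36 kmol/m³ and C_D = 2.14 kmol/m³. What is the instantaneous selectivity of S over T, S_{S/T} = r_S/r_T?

0.0897

S_{S/T} = r_S/r_T = (k₁·C_R^1.5·C_D^0.5)/(k₂·C_R^2) = (k₁/k₂)·C_R^-0.5·C_D^0.5.
= (0.0368×6.360^1.5×2.140^0.5) / (0.238×6.360^2) = 0.8635/9.627 = 0.0897.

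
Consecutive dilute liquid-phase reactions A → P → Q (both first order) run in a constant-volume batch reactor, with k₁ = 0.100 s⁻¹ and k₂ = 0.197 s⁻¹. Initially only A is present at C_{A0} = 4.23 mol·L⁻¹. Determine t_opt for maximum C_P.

Setting dC_P/dt = 0 gives t_opt = ln(k₂/k₁)/(k₂−k₁).
= ln(0.197/0.100)/(0.197−0.100) = ln(1.970)/0.09700 = 0.6780/0.09700 = 6.99 s.

6.99 s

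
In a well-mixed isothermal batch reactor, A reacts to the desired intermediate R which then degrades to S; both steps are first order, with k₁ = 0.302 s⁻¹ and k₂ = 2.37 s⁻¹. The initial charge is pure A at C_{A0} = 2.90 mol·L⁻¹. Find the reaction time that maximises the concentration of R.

0.996 s

For first-order series the maximum of C_R occurs at t_opt = ln(k₂/k₁)/(k₂−k₁).
= ln(2.37/0.302)/(2.37−0.302) = ln(7.848)/2.068 = 2.060/2.068 = 0.996 s.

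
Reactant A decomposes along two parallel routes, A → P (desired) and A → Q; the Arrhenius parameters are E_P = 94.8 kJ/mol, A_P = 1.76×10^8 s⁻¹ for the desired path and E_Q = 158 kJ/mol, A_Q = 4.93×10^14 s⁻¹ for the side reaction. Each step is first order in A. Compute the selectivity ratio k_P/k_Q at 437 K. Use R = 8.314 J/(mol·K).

12.8

With equal orders, S_{P/Q} = k_P/k_Q = (A_P/A_Q)·exp[(E_Q−E_P)/(RT)].
(E_Q−E_P)/(RT) = (158−94.8)×10³/(8.314×437) = 63200/3633 = 17.40.
k_P/k_Q = (1.76×10^8/4.93×10^14)·exp(17.40) = 3.570×10^-7 × 3.586×10^7 = 12.8.
Since E_P < E_Q, lowering the temperature improves selectivity toward P.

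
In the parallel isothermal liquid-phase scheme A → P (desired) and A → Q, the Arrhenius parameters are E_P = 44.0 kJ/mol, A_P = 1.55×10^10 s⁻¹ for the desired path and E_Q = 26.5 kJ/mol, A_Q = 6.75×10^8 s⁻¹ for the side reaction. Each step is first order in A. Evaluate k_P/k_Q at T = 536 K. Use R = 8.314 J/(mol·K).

0.452

With equal orders, S_{P/Q} = k_P/k_Q = (A_P/A_Q)·exp[(E_Q−E_P)/(RT)].
(E_Q−E_P)/(RT) = (26.5−44.0)×10³/(8.314×536) = -17500/4456 = -3.927.
k_P/k_Q = (1.55×10^10/6.75×10^8)·exp(-3.927) = 22.96 × 0.01970 = 0.452.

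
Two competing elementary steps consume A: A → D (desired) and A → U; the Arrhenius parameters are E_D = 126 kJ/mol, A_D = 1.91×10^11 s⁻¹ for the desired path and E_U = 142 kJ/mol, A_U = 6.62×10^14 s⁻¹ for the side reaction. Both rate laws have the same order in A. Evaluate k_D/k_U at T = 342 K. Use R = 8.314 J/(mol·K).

With equal orders, S_{D/U} = k_D/k_U = (A_D/A_U)·exp[(E_U−E_D)/(RT)].
(E_U−E_D)/(RT) = (142−126)×10³/(8.314×342) = 16000/2843 = 5.627.
k_D/k_U = (1.91×10^11/6.62×10^14)·exp(5.627) = 2.885×10^-4 × 277.9 = 0.0802.
Since E_D < E_U, lowering the temperature improves selectivity toward D.

0.0802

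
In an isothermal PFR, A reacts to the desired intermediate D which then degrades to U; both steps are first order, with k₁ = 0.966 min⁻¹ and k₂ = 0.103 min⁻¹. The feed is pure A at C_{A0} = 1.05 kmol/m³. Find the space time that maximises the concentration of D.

2.59 min

For first-order series the maximum of C_D occurs at τ_opt = ln(k₂/k₁)/(k₂−k₁).
= ln(0.103/0.966)/(0.103−0.966) = ln(0.1066)/-0.8630 = -2.238/-0.8630 = 2.59 min.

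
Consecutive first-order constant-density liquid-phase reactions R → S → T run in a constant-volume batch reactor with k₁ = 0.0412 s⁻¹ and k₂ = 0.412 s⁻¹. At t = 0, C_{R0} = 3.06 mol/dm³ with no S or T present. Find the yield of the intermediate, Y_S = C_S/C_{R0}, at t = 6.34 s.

Solving the coupled first-order balances gives C_S(t) = [k₁/(k₂−k₁)]·C_{R0}·(e^(−k₁t) − e^(−k₂t)).
e^(−k₁t) = e^(−0.0412×6.34) = e^(−0.2612) = 0.7701; e^(−k₂t) = e^(−2.612) = 0.07338.
C_S = 0.0412×3.06/(0.412−0.0412) × (0.7701−0.07338) = 0.3400×0.6967 = 0.2369 mol/dm³.
Y_S = C_S/C_{R0} = 0.2369/3.06 = 0.0774.

0.0774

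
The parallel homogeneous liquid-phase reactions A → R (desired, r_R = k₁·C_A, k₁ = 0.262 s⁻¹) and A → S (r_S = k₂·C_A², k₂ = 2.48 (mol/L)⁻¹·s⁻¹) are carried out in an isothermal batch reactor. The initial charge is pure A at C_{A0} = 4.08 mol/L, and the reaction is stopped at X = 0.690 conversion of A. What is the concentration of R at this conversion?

0.118 mol/L

C_A = C_{A0}(1−X) = 1.265 mol/L.
Along a PFR/batch, dC_R/dC_A = −r_R/(r_R+r_S) = −k₁/(k₁+k₂·C_A).
Integrating from C_{A0} to C_A: C_R = (0.262/2.48)·ln[(0.262+2.48·4.08)/(0.262+2.48·1.26)] = 0.1056·ln(10.38/3.399) = 0.1180 mol/L.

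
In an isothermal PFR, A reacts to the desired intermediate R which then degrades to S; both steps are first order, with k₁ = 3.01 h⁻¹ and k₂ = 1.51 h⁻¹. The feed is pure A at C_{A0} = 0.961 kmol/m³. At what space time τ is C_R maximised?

The intermediate peaks when r₁ = r₂, i.e. k₁e^(−k₁τ) = k₂e^(−k₂τ), giving τ_opt = ln(k₂/k₁)/(k₂−k₁).
= ln(1.51/3.01)/(1.51−3.01) = ln(0.5017)/-1.500 = -0.6898/-1.500 = 0.460 h.

0.460 h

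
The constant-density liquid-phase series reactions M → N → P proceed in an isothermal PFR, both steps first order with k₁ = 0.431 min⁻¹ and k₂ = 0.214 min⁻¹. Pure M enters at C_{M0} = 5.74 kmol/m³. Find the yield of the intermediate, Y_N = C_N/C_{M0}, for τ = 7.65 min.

0.313

Solving the coupled first-order balances gives C_N(τ) = [k₁/(k₂−k₁)]·C_{M0}·(e^(−k₁τ) − e^(−k₂τ)).
e^(−k₁τ) = e^(−0.431×7.65) = e^(−3.297) = 0.03699; e^(−k₂τ) = e^(−1.637) = 0.1945.
C_N = 0.431×5.74/(0.214−0.431) × (0.03699−0.1945) = (-11.40)×(-0.1576) = 1.796 kmol/m³.
Y_N = C_N/C_{M0} = 1.796/5.74 = 0.313.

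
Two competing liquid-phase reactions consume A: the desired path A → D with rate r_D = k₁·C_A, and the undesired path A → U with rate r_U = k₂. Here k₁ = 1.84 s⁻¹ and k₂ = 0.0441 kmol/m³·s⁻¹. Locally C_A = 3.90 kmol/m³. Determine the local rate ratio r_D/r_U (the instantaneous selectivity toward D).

S_{D/U} = r_D/r_U = (k₁·C_A)/(k₂) = (k₁/k₂)·C_A.
= (1.84×3.900) / (0.0441) = 7.176/0.04410 = 163.

163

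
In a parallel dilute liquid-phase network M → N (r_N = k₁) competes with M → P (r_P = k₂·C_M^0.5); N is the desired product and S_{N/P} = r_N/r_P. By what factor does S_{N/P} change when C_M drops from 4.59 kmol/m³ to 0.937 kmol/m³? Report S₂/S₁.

S_{N/P} = (k₁/k₂)·C_M^-0.5, so S₂/S₁ = (C_{M,2}/C_{M,1})^-0.5.
= (0.937/4.59)^(-0.5) = (0.2041)^(-0.5) = 2.21.
Selectivity toward N rises as C_M falls — low-concentration operation is favoured.

2.21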